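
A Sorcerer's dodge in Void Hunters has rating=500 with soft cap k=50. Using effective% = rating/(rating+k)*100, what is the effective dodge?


effective% = rating / (rating + k) * 100
= 500 / (500 + 50) * 100
= 500 / 550 * 100
= 0.909091 * 100
= 90.91%

90.91%


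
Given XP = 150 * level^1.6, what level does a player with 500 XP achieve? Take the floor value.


XP = 150 * level^1.6, so level = (XP / 150)^(1/1.6)
= (500 / 150)^(1/1.6)
= 3.3333^0.625
= 2.1223
Floor: level = 2

level 2


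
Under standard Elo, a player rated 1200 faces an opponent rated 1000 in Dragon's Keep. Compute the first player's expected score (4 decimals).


Elo expected score: Ea = 1/(1 + 10^((Rb-Ra)/400))
Rb - Ra = 1000 - 1200 = -200
(Rb-Ra)/400 = -200/400 = -0.5
10^-0.5 = 0.316228
Ea = 1/(1 + 0.316228) = 1/1.316228 = 0.7597

0.7597


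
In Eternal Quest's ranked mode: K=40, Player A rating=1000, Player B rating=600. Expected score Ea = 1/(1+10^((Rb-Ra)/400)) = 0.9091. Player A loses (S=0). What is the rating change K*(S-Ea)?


Elo update: delta = K * (S - Ea), where S = 0 (loses)
S - Ea = 0 - 0.9091 = -0.9091
Rating change = 40 * -0.9091
= -36.36

-36.36 rating points


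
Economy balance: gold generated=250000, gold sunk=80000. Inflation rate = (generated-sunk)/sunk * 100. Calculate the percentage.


Net gold = 250000 - 80000 = 170000
Inflation rate = net / sunk * 100 = 170000 / 80000 * 100
= 2.125 * 100
= 212.50%

212.50%


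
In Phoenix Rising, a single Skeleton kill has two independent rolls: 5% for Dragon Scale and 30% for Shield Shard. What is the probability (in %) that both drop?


For independent events, P(both) = P(A) * P(B)
= 5% * 30%
= 150 / 100 %
= 1.5%

1.5%


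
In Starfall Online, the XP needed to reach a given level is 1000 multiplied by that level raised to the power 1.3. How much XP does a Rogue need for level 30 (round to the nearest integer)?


XP = 1000 * level^1.3
Substitute level = 30:
XP = 1000 * 30^1.3
= 1000 * 83.2257
= 83226

83226 XP


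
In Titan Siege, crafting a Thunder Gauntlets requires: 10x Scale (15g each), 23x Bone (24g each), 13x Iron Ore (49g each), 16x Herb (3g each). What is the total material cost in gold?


Cost breakdown:
  Scale: 10 * 15 = 150
  Bone: 23 * 24 = 552
  Iron Ore: 13 * 49 = 637
  Herb: 16 * 3 = 48
Total = 150 + 552 + 637 + 48 = 1387

1387 gold


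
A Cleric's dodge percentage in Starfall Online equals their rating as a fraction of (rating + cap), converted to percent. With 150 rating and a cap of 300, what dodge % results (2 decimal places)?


dodge% = 150 / (150 + 300) * 100
= 150 / 450 * 100
= 0.333333 * 100
= 33.33%

33.33%


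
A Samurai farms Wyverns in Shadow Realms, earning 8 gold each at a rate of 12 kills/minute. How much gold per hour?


Gold per minute = 8 * 12 = 96
Gold per hour = 96 * 60 = 5760

5760 gold/hour


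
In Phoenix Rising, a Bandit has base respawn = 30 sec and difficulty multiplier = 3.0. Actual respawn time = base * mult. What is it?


Respawn time = base * multiplier
= 30 * 3.0
= 90.0 seconds

90.0 seconds


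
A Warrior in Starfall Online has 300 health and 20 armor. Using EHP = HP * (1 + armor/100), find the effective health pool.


EHP = 300 * (1 + 20/100)
= 300 * (1 + 0.2)
= 300 * 1.2
= 360.0

360.0 EHP


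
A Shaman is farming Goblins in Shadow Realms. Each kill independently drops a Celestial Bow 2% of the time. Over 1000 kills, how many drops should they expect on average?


Expected drops = kills * (drop_rate / 100)
= 1000 * (2 / 100)
= 1000 * 0.02
= 20.0

20.0 drops


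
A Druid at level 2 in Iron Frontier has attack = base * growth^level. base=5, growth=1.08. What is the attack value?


value = base * growth^level
= 5 * 1.08^2
= 5 * 1.1664
= 5.83

5.83 attack


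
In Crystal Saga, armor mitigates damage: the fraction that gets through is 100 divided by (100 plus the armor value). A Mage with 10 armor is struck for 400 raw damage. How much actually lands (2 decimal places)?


actual = 400 * 100 / (100 + 10)
= 400 * 100 / 110
= 40000 / 110
= 363.64

363.64 damage


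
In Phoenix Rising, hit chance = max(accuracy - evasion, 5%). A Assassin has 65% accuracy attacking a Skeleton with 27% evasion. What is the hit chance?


accuracy - evasion = 65 - 27 = 38
Apply floor: max(38, 5) = 38
Hit chance = 38%

38%


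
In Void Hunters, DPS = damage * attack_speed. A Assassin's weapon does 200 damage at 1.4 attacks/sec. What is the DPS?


DPS = damage * attack_speed
= 200 * 1.4
= 280.0

280.0 DPS


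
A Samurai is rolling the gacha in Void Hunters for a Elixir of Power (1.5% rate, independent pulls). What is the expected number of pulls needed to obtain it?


Expected pulls for a geometric distribution = 1/p = 100 / rate%
= 100 / 1.5
= 66.67

66.67 pulls


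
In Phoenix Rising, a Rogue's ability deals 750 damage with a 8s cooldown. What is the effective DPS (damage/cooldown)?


DPS = damage / cooldown
= 750 / 8
= 93.75

93.75 DPS


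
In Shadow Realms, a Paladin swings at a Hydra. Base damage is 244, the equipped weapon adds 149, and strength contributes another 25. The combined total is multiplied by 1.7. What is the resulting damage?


Sum base + weapon + str = 244 + 149 + 25 = 418
Multiply by 1.7:
418 * 1.7 = 710.6

710.6 damage


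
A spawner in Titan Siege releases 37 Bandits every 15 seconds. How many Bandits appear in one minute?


Spawns per minute = count * (60 / interval)
= 37 * (60 / 15)
= 37 * 4.0
= 148.0

148.0 per minute


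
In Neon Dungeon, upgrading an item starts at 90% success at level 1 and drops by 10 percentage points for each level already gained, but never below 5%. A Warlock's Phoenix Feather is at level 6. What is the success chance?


raw_rate = 90 - 10 * (6 - 1)
= 90 - 10 * 5
= 90 - 50
= 40
Apply floor: max(40, 5) = 40%

40%


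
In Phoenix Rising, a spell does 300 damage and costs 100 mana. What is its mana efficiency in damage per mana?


Efficiency = damage / mana
= 300 / 100
= 3.00

3.00 dmg/mana


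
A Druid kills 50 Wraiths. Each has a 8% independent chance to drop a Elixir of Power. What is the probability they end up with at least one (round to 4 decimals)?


P(at least one) = 1 - P(none) = 1 - (1-p)^n
p = 8/100 = 0.08
1 - p = 0.92
(1 - p)^50 = 0.92^50 = 0.015466
P(at least one) = 1 - 0.015466 = 0.9845

0.9845


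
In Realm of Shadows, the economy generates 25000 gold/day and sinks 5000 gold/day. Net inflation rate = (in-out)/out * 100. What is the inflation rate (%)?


Net gold = 25000 - 5000 = 20000
Inflation rate = net / sunk * 100 = 20000 / 5000 * 100
= 4.0 * 100
= 400.00%

400.00%


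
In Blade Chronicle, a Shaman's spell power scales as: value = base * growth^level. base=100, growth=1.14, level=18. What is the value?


value = base * growth^level
= 100 * 1.14^18
= 100 * 10.575169
= 1057.52

1057.52 spell power


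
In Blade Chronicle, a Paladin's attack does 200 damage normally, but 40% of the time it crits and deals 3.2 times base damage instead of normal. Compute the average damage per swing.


E[dmg] = base * (1 + crit_chance * (crit_mult - 1))
cc as decimal = 40/100 = 0.4
cm - 1 = 3.2 - 1 = 2.2
Bonus factor = 0.4 * 2.2 = 0.88
Total multiplier = 1 + 0.88 = 1.88
Expected damage = 200 * 1.88 = 376.00

376.00 damage


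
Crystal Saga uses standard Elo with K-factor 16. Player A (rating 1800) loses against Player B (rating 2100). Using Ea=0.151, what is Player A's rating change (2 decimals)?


Elo update: delta = K * (S - Ea), where S = 0 (loses)
S - Ea = 0 - 0.151 = -0.151
Rating change = 16 * -0.151
= -2.42

-2.42 rating points


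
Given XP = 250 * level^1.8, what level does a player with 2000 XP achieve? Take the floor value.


XP = 250 * level^1.8, so level = (XP / 250)^(1/1.8)
= (2000 / 250)^(1/1.8)
= 8.0^0.5556
= 3.1748
Floor: level = 3

level 3


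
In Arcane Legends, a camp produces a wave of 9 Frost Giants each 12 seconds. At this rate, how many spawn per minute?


Spawns per minute = count * (60 / interval)
= 9 * (60 / 12)
= 9 * 5.0
= 45.0

45.0 per minute


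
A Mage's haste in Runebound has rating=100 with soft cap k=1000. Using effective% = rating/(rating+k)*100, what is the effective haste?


effective% = rating / (rating + k) * 100
= 100 / (100 + 1000) * 100
= 100 / 1100 * 100
= 0.090909 * 100
= 9.09%

9.09%


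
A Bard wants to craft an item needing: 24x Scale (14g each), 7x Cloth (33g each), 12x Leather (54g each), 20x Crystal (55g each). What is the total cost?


Cost breakdown:
  Scale: 24 * 14 = 336
  Cloth: 7 * 33 = 231
  Leather: 12 * 54 = 648
  Crystal: 20 * 55 = 1100
Total = 336 + 231 + 648 + 1100 = 2315

2315 gold


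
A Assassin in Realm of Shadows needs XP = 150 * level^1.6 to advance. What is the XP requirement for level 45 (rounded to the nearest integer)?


XP = 150 * level^1.6
Substitute level = 45:
XP = 150 * 45^1.6
= 150 * 441.7128
= 66257

66257 XP


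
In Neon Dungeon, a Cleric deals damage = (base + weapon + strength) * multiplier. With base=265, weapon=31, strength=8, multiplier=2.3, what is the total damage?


Sum base + weapon + str = 265 + 31 + 8 = 304
Multiply by 2.3:
304 * 2.3 = 699.2

699.2 damage


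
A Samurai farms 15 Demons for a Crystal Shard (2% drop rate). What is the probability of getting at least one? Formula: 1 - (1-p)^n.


P(at least one) = 1 - P(none) = 1 - (1-p)^n
p = 2/100 = 0.02
1 - p = 0.98
(1 - p)^15 = 0.98^15 = 0.738569
P(at least one) = 1 - 0.738569 = 0.2614

0.2614


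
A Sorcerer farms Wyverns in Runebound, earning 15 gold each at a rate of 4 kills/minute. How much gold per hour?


Gold per minute = 15 * 4 = 60
Gold per hour = 60 * 60 = 3600

3600 gold/hour


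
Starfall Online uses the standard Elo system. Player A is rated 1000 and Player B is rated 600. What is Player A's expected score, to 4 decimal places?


Elo expected score: Ea = 1/(1 + 10^((Rb-Ra)/400))
Rb - Ra = 600 - 1000 = -400
(Rb-Ra)/400 = -400/400 = -1.0
10^-1.0 = 0.1
Ea = 1/(1 + 0.1) = 1/1.1 = 0.9091

0.9091


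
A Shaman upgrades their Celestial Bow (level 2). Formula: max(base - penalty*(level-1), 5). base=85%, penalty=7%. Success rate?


raw_rate = 85 - 7 * (2 - 1)
= 85 - 7 * 1
= 85 - 7
= 78
Apply floor: max(78, 5) = 78%

78%


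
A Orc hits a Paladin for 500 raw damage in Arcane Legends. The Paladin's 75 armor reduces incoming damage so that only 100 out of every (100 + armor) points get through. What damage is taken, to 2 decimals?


actual = 500 * 100 / (100 + 75)
= 500 * 100 / 175
= 50000 / 175
= 285.71

285.71 damage


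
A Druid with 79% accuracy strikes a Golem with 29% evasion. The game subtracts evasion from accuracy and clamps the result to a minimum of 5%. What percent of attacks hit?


accuracy - evasion = 79 - 29 = 50
Apply floor: max(50, 5) = 50
Hit chance = 50%

50%


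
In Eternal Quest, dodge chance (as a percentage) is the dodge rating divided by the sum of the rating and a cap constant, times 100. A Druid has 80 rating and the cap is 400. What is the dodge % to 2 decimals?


dodge% = 80 / (80 + 400) * 100
= 80 / 480 * 100
= 0.166667 * 100
= 16.67%

16.67%


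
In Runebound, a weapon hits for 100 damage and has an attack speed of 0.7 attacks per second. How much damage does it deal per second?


DPS = damage * attack_speed
= 100 * 0.7
= 70.0

70.0 DPS


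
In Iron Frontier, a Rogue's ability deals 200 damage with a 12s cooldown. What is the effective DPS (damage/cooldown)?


DPS = damage / cooldown
= 200 / 12
= 16.67

16.67 DPS


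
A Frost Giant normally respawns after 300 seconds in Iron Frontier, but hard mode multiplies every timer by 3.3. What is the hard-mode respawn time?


Respawn time = base * multiplier
= 300 * 3.3
= 990.0 seconds

990.0 seconds


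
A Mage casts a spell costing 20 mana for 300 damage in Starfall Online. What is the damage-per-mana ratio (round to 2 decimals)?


Efficiency = damage / mana
= 300 / 20
= 15.00

15.00 dmg/mana


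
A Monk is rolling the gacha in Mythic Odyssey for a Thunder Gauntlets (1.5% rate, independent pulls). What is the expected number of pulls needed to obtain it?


Expected pulls for a geometric distribution = 1/p = 100 / rate%
= 100 / 1.5
= 66.67

66.67 pulls


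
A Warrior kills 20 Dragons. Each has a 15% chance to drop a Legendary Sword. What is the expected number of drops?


Expected drops = kills * (drop_rate / 100)
= 20 * (15 / 100)
= 20 * 0.15
= 3.0

3.0 drops


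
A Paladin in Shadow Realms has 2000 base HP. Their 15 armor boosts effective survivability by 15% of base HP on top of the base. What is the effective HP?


EHP = 2000 * (1 + 15/100)
= 2000 * (1 + 0.15)
= 2000 * 1.15
= 2300.0

2300.0 EHP


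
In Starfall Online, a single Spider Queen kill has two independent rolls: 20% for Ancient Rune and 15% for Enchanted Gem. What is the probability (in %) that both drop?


For independent events, P(both) = P(A) * P(B)
= 20% * 15%
= 300 / 100 %
= 3.0%

3.0%


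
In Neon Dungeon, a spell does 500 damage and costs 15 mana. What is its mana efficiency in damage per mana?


Efficiency = damage / mana
= 500 / 15
= 33.33

33.33 dmg/mana


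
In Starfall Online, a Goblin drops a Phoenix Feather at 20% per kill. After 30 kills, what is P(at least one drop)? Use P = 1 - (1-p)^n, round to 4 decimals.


P(at least one) = 1 - P(none) = 1 - (1-p)^n
p = 20/100 = 0.2
1 - p = 0.8
(1 - p)^30 = 0.8^30 = 0.001238
P(at least one) = 1 - 0.001238 = 0.9988

0.9988


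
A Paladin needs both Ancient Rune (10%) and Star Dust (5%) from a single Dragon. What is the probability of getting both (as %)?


For independent events, P(both) = P(A) * P(B)
= 10% * 5%
= 50 / 100 %
= 0.5%

0.5%


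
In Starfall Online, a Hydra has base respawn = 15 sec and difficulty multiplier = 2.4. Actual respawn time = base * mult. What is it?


Respawn time = base * multiplier
= 15 * 2.4
= 36.0 seconds

36.0 seconds


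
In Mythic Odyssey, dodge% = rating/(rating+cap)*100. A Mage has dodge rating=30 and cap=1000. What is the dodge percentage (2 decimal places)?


dodge% = 30 / (30 + 1000) * 100
= 30 / 1030 * 100
= 0.029126 * 100
= 2.91%

2.91%


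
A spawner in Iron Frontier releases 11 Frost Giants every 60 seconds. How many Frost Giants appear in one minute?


Spawns per minute = count * (60 / interval)
= 11 * (60 / 60)
= 11 * 1.0
= 11.0

11.0 per minute


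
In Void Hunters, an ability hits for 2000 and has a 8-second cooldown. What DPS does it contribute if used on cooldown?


DPS = damage / cooldown
= 2000 / 8
= 250.00

250.00 DPS


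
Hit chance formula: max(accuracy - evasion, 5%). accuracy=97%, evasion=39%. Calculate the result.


accuracy - evasion = 97 - 39 = 58
Apply floor: max(58, 5) = 58
Hit chance = 58%

58%


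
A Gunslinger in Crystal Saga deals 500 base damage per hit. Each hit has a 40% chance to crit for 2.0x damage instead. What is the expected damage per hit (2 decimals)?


E[dmg] = base * (1 + crit_chance * (crit_mult - 1))
cc as decimal = 40/100 = 0.4
cm - 1 = 2.0 - 1 = 1.0
Bonus factor = 0.4 * 1.0 = 0.4
Total multiplier = 1 + 0.4 = 1.4
Expected damage = 500 * 1.4 = 700.00

700.00 damage


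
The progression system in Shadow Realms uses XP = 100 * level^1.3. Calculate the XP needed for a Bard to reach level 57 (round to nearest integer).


XP = 100 * level^1.3
Substitute level = 57:
XP = 100 * 57^1.3
= 100 * 191.7067
= 19171

19171 XP


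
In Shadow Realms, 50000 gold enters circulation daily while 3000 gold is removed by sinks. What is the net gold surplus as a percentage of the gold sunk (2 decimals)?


Net gold = 50000 - 3000 = 47000
Inflation rate = net / sunk * 100 = 47000 / 3000 * 100
= 15.666667 * 100
= 1566.67%

1566.67%


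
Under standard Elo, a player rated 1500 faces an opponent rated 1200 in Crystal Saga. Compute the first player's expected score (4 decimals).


Elo expected score: Ea = 1/(1 + 10^((Rb-Ra)/400))
Rb - Ra = 1200 - 1500 = -300
(Rb-Ra)/400 = -300/400 = -0.75
10^-0.75 = 0.177828
Ea = 1/(1 + 0.177828) = 1/1.177828 = 0.8490

0.8490


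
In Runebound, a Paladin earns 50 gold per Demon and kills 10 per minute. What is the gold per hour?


Gold per minute = 50 * 10 = 500
Gold per hour = 500 * 60 = 30000

30000 gold/hour


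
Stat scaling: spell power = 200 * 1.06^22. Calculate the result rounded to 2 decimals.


value = base * growth^level
= 200 * 1.06^22
= 200 * 3.603537
= 720.71

720.71 spell power


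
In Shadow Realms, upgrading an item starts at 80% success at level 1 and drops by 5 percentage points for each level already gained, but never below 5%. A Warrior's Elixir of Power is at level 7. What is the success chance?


raw_rate = 80 - 5 * (7 - 1)
= 80 - 5 * 6
= 80 - 30
= 50
Apply floor: max(50, 5) = 50%

50%


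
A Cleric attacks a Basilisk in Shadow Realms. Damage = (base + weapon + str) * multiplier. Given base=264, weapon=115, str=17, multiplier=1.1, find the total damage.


Sum base + weapon + str = 264 + 115 + 17 = 396
Multiply by 1.1:
396 * 1.1 = 435.6

435.6 damage


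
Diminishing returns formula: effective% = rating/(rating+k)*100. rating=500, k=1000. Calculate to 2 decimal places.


effective% = rating / (rating + k) * 100
= 500 / (500 + 1000) * 100
= 500 / 1500 * 100
= 0.333333 * 100
= 33.33%

33.33%


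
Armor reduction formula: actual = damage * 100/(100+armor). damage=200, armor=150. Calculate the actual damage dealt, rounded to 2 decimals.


actual = 200 * 100 / (100 + 150)
= 200 * 100 / 250
= 20000 / 250
= 80.00

80.00 damage


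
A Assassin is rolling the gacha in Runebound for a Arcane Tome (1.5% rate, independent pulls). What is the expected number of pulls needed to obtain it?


Expected pulls for a geometric distribution = 1/p = 100 / rate%
= 100 / 1.5
= 66.67

66.67 pulls


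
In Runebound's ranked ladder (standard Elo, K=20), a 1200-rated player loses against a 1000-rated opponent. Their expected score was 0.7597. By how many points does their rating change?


Elo update: delta = K * (S - Ea), where S = 0 (loses)
S - Ea = 0 - 0.7597 = -0.7597
Rating change = 20 * -0.7597
= -15.19

-15.19 rating points


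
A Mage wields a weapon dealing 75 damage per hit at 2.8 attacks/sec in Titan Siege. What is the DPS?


DPS = damage * attack_speed
= 75 * 2.8
= 210.0

210.0 DPS


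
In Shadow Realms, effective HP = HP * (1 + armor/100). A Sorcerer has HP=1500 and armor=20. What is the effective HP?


EHP = 1500 * (1 + 20/100)
= 1500 * (1 + 0.2)
= 1500 * 1.2
= 1800.0

1800.0 EHP


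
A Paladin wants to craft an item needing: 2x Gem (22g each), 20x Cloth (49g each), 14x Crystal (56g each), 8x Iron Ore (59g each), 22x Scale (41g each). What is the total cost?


Cost breakdown:
  Gem: 2 * 22 = 44
  Cloth: 20 * 49 = 980
  Crystal: 14 * 56 = 784
  Iron Ore: 8 * 59 = 472
  Scale: 22 * 41 = 902
Total = 44 + 980 + 784 + 472 + 902 = 3182

3182 gold


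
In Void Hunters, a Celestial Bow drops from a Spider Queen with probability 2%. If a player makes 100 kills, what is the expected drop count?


Expected drops = kills * (drop_rate / 100)
= 100 * (2 / 100)
= 100 * 0.02
= 2.0

2.0 drops


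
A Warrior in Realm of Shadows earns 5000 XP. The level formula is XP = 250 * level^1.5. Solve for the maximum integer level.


XP = 250 * level^1.5, so level = (XP / 250)^(1/1.5)
= (5000 / 250)^(1/1.5)
= 20.0^0.6667
= 7.3681
Floor: level = 7

level 7


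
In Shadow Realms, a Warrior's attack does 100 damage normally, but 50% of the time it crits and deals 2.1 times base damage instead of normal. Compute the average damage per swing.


E[dmg] = base * (1 + crit_chance * (crit_mult - 1))
cc as decimal = 50/100 = 0.5
cm - 1 = 2.1 - 1 = 1.1
Bonus factor = 0.5 * 1.1 = 0.55
Total multiplier = 1 + 0.55 = 1.55
Expected damage = 100 * 1.55 = 155.00

155.00 damage


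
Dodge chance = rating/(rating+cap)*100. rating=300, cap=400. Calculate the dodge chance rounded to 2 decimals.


dodge% = 300 / (300 + 400) * 100
= 300 / 700 * 100
= 0.428571 * 100
= 42.86%

42.86%


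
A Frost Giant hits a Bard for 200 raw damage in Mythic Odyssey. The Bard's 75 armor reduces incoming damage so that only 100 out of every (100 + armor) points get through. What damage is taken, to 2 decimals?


actual = 200 * 100 / (100 + 75)
= 200 * 100 / 175
= 20000 / 175
= 114.29

114.29 damage


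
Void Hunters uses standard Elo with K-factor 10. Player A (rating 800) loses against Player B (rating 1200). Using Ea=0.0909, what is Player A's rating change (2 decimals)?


Elo update: delta = K * (S - Ea), where S = 0 (loses)
S - Ea = 0 - 0.0909 = -0.0909
Rating change = 10 * -0.0909
= -0.91

-0.91 rating points


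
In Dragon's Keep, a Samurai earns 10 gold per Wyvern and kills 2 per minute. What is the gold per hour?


Gold per minute = 10 * 2 = 20
Gold per hour = 20 * 60 = 1200

1200 gold/hour


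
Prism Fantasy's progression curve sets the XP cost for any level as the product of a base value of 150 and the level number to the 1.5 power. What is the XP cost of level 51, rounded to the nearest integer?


XP = 150 * level^1.5
Substitute level = 51:
XP = 150 * 51^1.5
= 150 * 364.2128
= 54632

54632 XP


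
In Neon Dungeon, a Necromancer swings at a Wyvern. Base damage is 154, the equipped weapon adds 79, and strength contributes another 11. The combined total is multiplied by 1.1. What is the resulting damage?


Sum base + weapon + str = 154 + 79 + 11 = 244
Multiply by 1.1:
244 * 1.1 = 268.4

268.4 damage


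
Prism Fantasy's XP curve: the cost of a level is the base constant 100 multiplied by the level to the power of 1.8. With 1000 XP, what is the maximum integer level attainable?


XP = 100 * level^1.8, so level = (XP / 100)^(1/1.8)
= (1000 / 100)^(1/1.8)
= 10.0^0.5556
= 3.5938
Floor: level = 3

level 3


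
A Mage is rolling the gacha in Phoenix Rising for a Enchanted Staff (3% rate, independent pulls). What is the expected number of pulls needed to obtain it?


Expected pulls for a geometric distribution = 1/p = 100 / rate%
= 100 / 3
= 33.33

33.33 pulls


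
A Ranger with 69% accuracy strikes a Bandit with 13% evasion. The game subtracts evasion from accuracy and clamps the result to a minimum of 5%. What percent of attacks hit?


accuracy - evasion = 69 - 13 = 56
Apply floor: max(56, 5) = 56
Hit chance = 56%

56%


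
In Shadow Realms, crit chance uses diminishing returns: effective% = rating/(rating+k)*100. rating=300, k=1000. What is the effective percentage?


effective% = rating / (rating + k) * 100
= 300 / (300 + 1000) * 100
= 300 / 1300 * 100
= 0.230769 * 100
= 23.08%

23.08%


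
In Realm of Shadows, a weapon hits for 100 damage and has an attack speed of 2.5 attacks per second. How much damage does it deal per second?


DPS = damage * attack_speed
= 100 * 2.5
= 250.0

250.0 DPS


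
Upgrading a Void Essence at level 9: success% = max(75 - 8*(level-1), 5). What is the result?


raw_rate = 75 - 8 * (9 - 1)
= 75 - 8 * 8
= 75 - 64
= 11
Apply floor: max(11, 5) = 11%

11%


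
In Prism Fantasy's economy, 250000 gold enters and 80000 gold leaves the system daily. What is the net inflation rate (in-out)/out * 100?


Net gold = 250000 - 80000 = 170000
Inflation rate = net / sunk * 100 = 170000 / 80000 * 100
= 2.125 * 100
= 212.50%

212.50%


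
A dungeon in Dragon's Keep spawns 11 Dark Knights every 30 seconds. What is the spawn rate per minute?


Spawns per minute = count * (60 / interval)
= 11 * (60 / 30)
= 11 * 2.0
= 22.0

22.0 per minute


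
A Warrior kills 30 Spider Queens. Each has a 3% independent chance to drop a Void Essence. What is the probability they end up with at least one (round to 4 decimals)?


P(at least one) = 1 - P(none) = 1 - (1-p)^n
p = 3/100 = 0.03
1 - p = 0.97
(1 - p)^30 = 0.97^30 = 0.401007
P(at least one) = 1 - 0.401007 = 0.5990

0.5990


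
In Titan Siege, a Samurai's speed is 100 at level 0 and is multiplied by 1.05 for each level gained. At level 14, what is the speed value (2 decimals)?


value = base * growth^level
= 100 * 1.05^14
= 100 * 1.979932
= 197.99

197.99 speed


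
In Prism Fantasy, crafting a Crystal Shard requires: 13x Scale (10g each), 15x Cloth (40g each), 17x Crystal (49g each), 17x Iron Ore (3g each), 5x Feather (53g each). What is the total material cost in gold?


Cost breakdown:
  Scale: 13 * 10 = 130
  Cloth: 15 * 40 = 600
  Crystal: 17 * 49 = 833
  Iron Ore: 17 * 3 = 51
  Feather: 5 * 53 = 265
Total = 130 + 600 + 833 + 51 + 265 = 1879

1879 gold


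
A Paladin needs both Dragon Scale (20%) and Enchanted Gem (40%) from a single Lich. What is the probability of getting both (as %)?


For independent events, P(both) = P(A) * P(B)
= 20% * 40%
= 800 / 100 %
= 8.0%

8.0%


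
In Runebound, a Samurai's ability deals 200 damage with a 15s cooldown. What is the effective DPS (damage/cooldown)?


DPS = damage / cooldown
= 200 / 15
= 13.33

13.33 DPS


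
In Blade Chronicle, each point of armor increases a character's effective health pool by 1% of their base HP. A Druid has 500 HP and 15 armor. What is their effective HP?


EHP = 500 * (1 + 15/100)
= 500 * (1 + 0.15)
= 500 * 1.15
= 575.0

575.0 EHP


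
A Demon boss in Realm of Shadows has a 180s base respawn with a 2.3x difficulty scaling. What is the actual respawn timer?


Respawn time = base * multiplier
= 180 * 2.3
= 414.0 seconds

414.0 seconds


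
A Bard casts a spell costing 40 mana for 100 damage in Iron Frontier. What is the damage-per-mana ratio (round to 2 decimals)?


Efficiency = damage / mana
= 100 / 40
= 2.50

2.50 dmg/mana


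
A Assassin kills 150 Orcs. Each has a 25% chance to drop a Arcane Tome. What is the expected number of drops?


Expected drops = kills * (drop_rate / 100)
= 150 * (25 / 100)
= 150 * 0.25
= 37.5

37.5 drops


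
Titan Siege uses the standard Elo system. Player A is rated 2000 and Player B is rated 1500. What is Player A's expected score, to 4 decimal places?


Elo expected score: Ea = 1/(1 + 10^((Rb-Ra)/400))
Rb - Ra = 1500 - 2000 = -500
(Rb-Ra)/400 = -500/400 = -1.25
10^-1.25 = 0.056234
Ea = 1/(1 + 0.056234) = 1/1.056234 = 0.9468

0.9468


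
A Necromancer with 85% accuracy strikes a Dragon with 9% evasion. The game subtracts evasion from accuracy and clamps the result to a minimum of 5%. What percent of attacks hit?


accuracy - evasion = 85 - 9 = 76
Apply floor: max(76, 5) = 76
Hit chance = 76%

76%


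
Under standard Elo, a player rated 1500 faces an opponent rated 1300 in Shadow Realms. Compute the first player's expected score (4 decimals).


Elo expected score: Ea = 1/(1 + 10^((Rb-Ra)/400))
Rb - Ra = 1300 - 1500 = -200
(Rb-Ra)/400 = -200/400 = -0.5
10^-0.5 = 0.316228
Ea = 1/(1 + 0.316228) = 1/1.316228 = 0.7597

0.7597


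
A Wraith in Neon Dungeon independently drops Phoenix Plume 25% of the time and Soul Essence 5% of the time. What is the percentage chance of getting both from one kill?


For independent events, P(both) = P(A) * P(B)
= 25% * 5%
= 125 / 100 %
= 1.25%

1.25%


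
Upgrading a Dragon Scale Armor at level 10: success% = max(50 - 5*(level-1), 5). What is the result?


raw_rate = 50 - 5 * (10 - 1)
= 50 - 5 * 9
= 50 - 45
= 5
Apply floor: max(5, 5) = 5%

5%


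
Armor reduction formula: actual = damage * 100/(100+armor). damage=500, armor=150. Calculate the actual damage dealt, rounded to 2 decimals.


actual = 500 * 100 / (100 + 150)
= 500 * 100 / 250
= 50000 / 250
= 200.00

200.00 damage


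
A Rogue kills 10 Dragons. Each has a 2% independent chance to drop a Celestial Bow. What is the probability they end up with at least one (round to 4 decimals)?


P(at least one) = 1 - P(none) = 1 - (1-p)^n
p = 2/100 = 0.02
1 - p = 0.98
(1 - p)^10 = 0.98^10 = 0.817073
P(at least one) = 1 - 0.817073 = 0.1829

0.1829


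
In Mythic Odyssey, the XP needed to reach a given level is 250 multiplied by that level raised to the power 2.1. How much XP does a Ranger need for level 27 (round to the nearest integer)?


XP = 250 * level^2.1
Substitute level = 27:
XP = 250 * 27^2.1
= 250 * 1013.5937
= 253398

253398 XP


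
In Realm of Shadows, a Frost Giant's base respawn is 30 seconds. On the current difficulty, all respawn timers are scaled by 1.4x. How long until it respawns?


Respawn time = base * multiplier
= 30 * 1.4
= 42.0 seconds

42.0 seconds


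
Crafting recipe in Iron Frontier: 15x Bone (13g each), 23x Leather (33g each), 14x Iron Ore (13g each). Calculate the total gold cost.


Cost breakdown:
  Bone: 15 * 13 = 195
  Leather: 23 * 33 = 759
  Iron Ore: 14 * 13 = 182
Total = 195 + 759 + 182 = 1136

1136 gold


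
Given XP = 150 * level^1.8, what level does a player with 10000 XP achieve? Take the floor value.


XP = 150 * level^1.8, so level = (XP / 150)^(1/1.8)
= (10000 / 150)^(1/1.8)
= 66.6667^0.5556
= 10.3106
Floor: level = 10

level 10


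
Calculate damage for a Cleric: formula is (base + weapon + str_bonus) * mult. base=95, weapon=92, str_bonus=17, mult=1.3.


Sum base + weapon + str = 95 + 92 + 17 = 204
Multiply by 1.3:
204 * 1.3 = 265.2

265.2 damage


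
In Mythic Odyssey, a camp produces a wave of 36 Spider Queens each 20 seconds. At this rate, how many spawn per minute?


Spawns per minute = count * (60 / interval)
= 36 * (60 / 20)
= 36 * 3.0
= 108.0

108.0 per minute


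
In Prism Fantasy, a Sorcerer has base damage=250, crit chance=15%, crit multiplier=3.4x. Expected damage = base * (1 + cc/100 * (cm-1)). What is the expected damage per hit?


E[dmg] = base * (1 + crit_chance * (crit_mult - 1))
cc as decimal = 15/100 = 0.15
cm - 1 = 3.4 - 1 = 2.4
Bonus factor = 0.15 * 2.4 = 0.36
Total multiplier = 1 + 0.36 = 1.36
Expected damage = 250 * 1.36 = 340.00

340.00 damage


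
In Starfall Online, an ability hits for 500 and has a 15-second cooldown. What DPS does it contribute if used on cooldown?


DPS = damage / cooldown
= 500 / 15
= 33.33

33.33 DPS


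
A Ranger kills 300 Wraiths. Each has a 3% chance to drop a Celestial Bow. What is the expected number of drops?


Expected drops = kills * (drop_rate / 100)
= 300 * (3 / 100)
= 300 * 0.03
= 9.0

9.0 drops


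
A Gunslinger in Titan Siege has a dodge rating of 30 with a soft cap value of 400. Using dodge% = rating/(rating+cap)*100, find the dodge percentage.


dodge% = 30 / (30 + 400) * 100
= 30 / 430 * 100
= 0.069767 * 100
= 6.98%

6.98%


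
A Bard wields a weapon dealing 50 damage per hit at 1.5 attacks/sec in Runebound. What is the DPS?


DPS = damage * attack_speed
= 50 * 1.5
= 75.0

75.0 DPS


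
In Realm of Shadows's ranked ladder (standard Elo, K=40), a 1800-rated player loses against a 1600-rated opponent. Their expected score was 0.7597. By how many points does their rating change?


Elo update: delta = K * (S - Ea), where S = 0 (loses)
S - Ea = 0 - 0.7597 = -0.7597
Rating change = 40 * -0.7597
= -30.39

-30.39 rating points


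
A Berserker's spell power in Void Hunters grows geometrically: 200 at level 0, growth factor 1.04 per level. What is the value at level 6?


value = base * growth^level
= 200 * 1.04^6
= 200 * 1.265319
= 253.06

253.06 spell power


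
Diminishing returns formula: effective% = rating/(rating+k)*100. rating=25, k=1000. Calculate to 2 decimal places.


effective% = rating / (rating + k) * 100
= 25 / (25 + 1000) * 100
= 25 / 1025 * 100
= 0.02439 * 100
= 2.44%

2.44%


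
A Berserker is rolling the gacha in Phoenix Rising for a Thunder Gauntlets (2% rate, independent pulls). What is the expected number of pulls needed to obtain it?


Expected pulls for a geometric distribution = 1/p = 100 / rate%
= 100 / 2
= 50.0

50.0 pulls


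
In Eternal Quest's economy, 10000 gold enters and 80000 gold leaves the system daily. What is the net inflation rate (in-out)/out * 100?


Net gold = 10000 - 80000 = -70000
Inflation rate = net / sunk * 100 = -70000 / 80000 * 100
= -0.875 * 100
= -87.50%

-87.50%


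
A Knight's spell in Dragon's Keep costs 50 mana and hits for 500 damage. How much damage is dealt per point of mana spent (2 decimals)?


Efficiency = damage / mana
= 500 / 50
= 10.00

10.00 dmg/mana


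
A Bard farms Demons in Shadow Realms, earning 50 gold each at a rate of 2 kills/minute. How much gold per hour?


Gold per minute = 50 * 2 = 100
Gold per hour = 100 * 60 = 6000

6000 gold/hour


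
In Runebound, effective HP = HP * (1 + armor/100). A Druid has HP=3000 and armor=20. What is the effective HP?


EHP = 3000 * (1 + 20/100)
= 3000 * (1 + 0.2)
= 3000 * 1.2
= 3600.0

3600.0 EHP


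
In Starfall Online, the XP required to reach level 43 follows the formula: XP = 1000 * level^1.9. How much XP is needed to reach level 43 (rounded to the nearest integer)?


XP = 1000 * level^1.9
Substitute level = 43:
XP = 1000 * 43^1.9
= 1000 * 1269.3754
= 1269375

1269375 XP


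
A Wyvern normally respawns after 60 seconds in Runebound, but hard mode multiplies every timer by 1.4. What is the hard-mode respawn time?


Respawn time = base * multiplier
= 60 * 1.4
= 84.0 seconds

84.0 seconds


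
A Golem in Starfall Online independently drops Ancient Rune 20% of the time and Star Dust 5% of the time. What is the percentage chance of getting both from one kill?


For independent events, P(both) = P(A) * P(B)
= 20% * 5%
= 100 / 100 %
= 1.0%

1.0%


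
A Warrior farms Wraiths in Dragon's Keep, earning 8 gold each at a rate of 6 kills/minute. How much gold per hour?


Gold per minute = 8 * 6 = 48
Gold per hour = 48 * 60 = 2880

2880 gold/hour


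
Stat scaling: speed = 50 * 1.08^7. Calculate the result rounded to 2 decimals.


value = base * growth^level
= 50 * 1.08^7
= 50 * 1.713824
= 85.69

85.69 speed


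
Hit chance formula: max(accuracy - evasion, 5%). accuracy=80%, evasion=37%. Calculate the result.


accuracy - evasion = 80 - 37 = 43
Apply floor: max(43, 5) = 43
Hit chance = 43%

43%


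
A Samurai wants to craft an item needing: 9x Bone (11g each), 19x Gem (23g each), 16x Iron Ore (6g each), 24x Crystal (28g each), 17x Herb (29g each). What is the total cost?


Cost breakdown:
  Bone: 9 * 11 = 99
  Gem: 19 * 23 = 437
  Iron Ore: 16 * 6 = 96
  Crystal: 24 * 28 = 672
  Herb: 17 * 29 = 493
Total = 99 + 437 + 96 + 672 + 493 = 1797

1797 gold


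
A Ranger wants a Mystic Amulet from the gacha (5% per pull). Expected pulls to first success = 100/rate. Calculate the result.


Expected pulls for a geometric distribution = 1/p = 100 / rate%
= 100 / 5
= 20.0

20.0 pulls


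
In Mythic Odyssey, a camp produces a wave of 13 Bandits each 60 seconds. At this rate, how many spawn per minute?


Spawns per minute = count * (60 / interval)
= 13 * (60 / 60)
= 13 * 1.0
= 13.0

13.0 per minute


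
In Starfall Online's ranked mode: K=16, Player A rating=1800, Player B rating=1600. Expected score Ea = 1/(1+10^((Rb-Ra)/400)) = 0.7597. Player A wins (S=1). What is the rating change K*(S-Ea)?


Elo update: delta = K * (S - Ea), where S = 1 (wins)
S - Ea = 1 - 0.7597 = 0.2403
Rating change = 16 * 0.2403
= 3.84

3.84 rating points


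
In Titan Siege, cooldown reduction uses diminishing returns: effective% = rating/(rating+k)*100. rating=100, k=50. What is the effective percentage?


effective% = rating / (rating + k) * 100
= 100 / (100 + 50) * 100
= 100 / 150 * 100
= 0.666667 * 100
= 66.67%

66.67%


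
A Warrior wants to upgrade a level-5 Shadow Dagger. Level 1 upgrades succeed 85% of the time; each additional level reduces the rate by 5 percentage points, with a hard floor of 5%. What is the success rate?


raw_rate = 85 - 5 * (5 - 1)
= 85 - 5 * 4
= 85 - 20
= 65
Apply floor: max(65, 5) = 65%

65%


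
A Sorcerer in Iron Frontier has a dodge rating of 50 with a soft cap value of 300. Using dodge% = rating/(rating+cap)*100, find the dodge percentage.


dodge% = 50 / (50 + 300) * 100
= 50 / 350 * 100
= 0.142857 * 100
= 14.29%

14.29%


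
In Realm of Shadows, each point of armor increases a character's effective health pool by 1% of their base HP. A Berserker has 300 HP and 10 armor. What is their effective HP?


EHP = 300 * (1 + 10/100)
= 300 * (1 + 0.1)
= 300 * 1.1
= 330.0

330.0 EHP


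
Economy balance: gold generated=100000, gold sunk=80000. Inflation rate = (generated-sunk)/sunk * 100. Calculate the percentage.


Net gold = 100000 - 80000 = 20000
Inflation rate = net / sunk * 100 = 20000 / 80000 * 100
= 0.25 * 100
= 25.00%

25.00%


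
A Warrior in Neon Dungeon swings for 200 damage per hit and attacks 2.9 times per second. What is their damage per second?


DPS = damage * attack_speed
= 200 * 2.9
= 580.0

580.0 DPS


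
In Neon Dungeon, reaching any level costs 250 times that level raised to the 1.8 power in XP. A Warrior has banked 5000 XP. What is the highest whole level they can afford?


XP = 250 * level^1.8, so level = (XP / 250)^(1/1.8)
= (5000 / 250)^(1/1.8)
= 20.0^0.5556
= 5.282
Floor: level = 5

level 5


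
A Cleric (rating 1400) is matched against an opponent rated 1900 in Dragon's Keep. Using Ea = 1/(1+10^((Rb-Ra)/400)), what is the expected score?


Elo expected score: Ea = 1/(1 + 10^((Rb-Ra)/400))
Rb - Ra = 1900 - 1400 = 500
(Rb-Ra)/400 = 500/400 = 1.25
10^1.25 = 17.782794
Ea = 1/(1 + 17.782794) = 1/18.782794 = 0.0532

0.0532


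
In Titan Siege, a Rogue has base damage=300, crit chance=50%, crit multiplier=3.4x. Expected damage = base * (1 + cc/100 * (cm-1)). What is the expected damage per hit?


E[dmg] = base * (1 + crit_chance * (crit_mult - 1))
cc as decimal = 50/100 = 0.5
cm - 1 = 3.4 - 1 = 2.4
Bonus factor = 0.5 * 2.4 = 1.2
Total multiplier = 1 + 1.2 = 2.2
Expected damage = 300 * 2.2 = 660.00

660.00 damage


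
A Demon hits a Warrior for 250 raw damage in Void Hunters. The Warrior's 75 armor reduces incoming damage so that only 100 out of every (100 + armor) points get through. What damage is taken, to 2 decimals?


actual = 250 * 100 / (100 + 75)
= 250 * 100 / 175
= 25000 / 175
= 142.86

142.86 damage


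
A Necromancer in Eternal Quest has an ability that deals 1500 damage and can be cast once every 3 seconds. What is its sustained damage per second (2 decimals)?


DPS = damage / cooldown
= 1500 / 3
= 500.00

500.00 DPS


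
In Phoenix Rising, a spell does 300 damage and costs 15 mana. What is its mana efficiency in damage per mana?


Efficiency = damage / mana
= 300 / 15
= 20.00

20.00 dmg/mana


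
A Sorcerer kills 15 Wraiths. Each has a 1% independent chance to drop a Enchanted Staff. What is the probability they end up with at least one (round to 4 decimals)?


P(at least one) = 1 - P(none) = 1 - (1-p)^n
p = 1/100 = 0.01
1 - p = 0.99
(1 - p)^15 = 0.99^15 = 0.860058
P(at least one) = 1 - 0.860058 = 0.1399

0.1399


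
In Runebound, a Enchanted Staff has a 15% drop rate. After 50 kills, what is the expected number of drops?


Expected drops = kills * (drop_rate / 100)
= 50 * (15 / 100)
= 50 * 0.15
= 7.5

7.5 drops


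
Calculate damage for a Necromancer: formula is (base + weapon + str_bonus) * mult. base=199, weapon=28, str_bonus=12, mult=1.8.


Sum base + weapon + str = 199 + 28 + 12 = 239
Multiply by 1.8:
239 * 1.8 = 430.2

430.2 damage


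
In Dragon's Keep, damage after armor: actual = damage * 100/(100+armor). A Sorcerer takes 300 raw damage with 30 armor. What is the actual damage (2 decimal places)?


actual = 300 * 100 / (100 + 30)
= 300 * 100 / 130
= 30000 / 130
= 230.77

230.77 damage


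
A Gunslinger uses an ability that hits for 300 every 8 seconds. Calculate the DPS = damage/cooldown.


DPS = damage / cooldown
= 300 / 8
= 37.50

37.50 DPS


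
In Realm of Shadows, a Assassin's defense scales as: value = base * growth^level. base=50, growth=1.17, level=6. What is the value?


value = base * growth^level
= 50 * 1.17^6
= 50 * 2.565164
= 128.26

128.26 defense
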